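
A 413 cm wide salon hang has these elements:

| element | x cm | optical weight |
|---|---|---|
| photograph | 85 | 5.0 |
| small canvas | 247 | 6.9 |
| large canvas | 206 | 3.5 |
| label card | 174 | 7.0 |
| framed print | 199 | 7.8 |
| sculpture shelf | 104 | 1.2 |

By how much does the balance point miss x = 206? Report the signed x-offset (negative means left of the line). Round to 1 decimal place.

Σw = 5.0 + 6.9 + 3.5 + 7.0 + 7.8 + 1.2 = 31.4.
Σw·x = 5745.3; x̄ = 5745.3/31.4 ≈ 182.97.
Offset from x = 206: 182.97 − 206 ≈ -23.03.

≈ -23.0 cm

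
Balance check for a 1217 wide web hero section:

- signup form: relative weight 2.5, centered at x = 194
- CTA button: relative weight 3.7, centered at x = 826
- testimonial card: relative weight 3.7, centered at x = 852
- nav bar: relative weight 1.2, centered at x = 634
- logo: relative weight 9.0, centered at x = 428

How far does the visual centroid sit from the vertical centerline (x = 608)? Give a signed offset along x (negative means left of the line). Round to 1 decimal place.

≈ -45.5

Weights sum to 2.5 + 3.7 + 3.7 + 1.2 + 9.0 = 20.1.
x-moment: 2.5·194 + 3.7·826 + 3.7·852 + 1.2·634 + 9.0·428 = 11306.4; centroid 11306.4/20.1 ≈ 562.51.
Offset from x = 608: 562.51 − 608 ≈ -45.49.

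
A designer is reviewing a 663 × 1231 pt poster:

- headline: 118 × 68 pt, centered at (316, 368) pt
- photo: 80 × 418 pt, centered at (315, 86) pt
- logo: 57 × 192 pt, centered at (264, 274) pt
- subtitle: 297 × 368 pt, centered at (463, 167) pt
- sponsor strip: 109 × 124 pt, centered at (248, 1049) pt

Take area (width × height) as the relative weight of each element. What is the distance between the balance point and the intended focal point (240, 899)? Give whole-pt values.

Areas → weights: headline 118·68 = 8024, photo 80·418 = 33440, logo 57·192 = 10944, subtitle 297·368 = 109296, sponsor strip 109·124 = 13516; Σw = 175220.
Σw·x = 8024·316 + 33440·315 + 10944·264 + 109296·463 + 13516·248 = 69914416, so x̄ = 69914416/175220 ≈ 399.01.
Σw·y = 8024·368 + 33440·86 + 10944·274 + 109296·167 + 13516·1049 = 41258044, so ȳ = 41258044/175220 ≈ 235.46.
Offset from (240, 899): Δx ≈ 159.01, Δy ≈ -663.54; distance = √(Δx² + Δy²) ≈ 682.32.

≈ 682 pt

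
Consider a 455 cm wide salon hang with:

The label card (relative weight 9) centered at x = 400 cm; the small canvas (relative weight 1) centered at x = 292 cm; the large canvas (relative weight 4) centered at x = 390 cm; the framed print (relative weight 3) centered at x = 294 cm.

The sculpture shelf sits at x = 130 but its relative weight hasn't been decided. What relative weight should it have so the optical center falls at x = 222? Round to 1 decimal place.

Existing Σw = 17 (9 + 1 + 4 + 3); existing moment 9·400 + 1·292 + 4·390 + 3·294 = 6334.
Balance at x = 222 requires (6334 + w·130) / (17 + w) = 222.
Rearranging, w·(130 − 222) = 222·17 − 6334 = -2560, so w ≈ -2560/-92 = 27.83.

w ≈ 27.8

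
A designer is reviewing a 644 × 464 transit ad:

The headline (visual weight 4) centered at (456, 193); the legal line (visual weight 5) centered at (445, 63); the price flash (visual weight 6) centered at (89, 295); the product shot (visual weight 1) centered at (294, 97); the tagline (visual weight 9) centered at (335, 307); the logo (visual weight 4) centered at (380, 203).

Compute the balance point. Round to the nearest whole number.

Total weight = 4 + 5 + 6 + 1 + 9 + 4 = 29.
x: moment 9412 / weight 29 ≈ 324.55
Σw·y = 6529; ȳ = 6529/29 ≈ 225.14.

(325, 225)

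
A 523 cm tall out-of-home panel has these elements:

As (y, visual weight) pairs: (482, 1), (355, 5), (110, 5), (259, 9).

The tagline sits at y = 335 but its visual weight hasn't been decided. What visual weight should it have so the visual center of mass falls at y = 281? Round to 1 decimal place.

w ≈ 8.9

Known weights sum to 1 + 5 + 5 + 9 = 20; their moment is 1·482 + 5·355 + 5·110 + 9·259 = 5138.
Set Σw·y/Σw = 281: (5138 + 335w) = 281·(20 + w).
Solving: w = (281·20 − 5138) / (335 − 281) = 482 / 54 ≈ 8.93.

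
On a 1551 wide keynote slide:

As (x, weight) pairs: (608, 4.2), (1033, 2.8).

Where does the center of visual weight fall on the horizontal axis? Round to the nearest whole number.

x ≈ 778

Σw = 4.2 + 2.8 = 7.0.
x: (4.2·608 + 2.8·1033) / 7.0 = 5446.0 / 7.0 ≈ 778.00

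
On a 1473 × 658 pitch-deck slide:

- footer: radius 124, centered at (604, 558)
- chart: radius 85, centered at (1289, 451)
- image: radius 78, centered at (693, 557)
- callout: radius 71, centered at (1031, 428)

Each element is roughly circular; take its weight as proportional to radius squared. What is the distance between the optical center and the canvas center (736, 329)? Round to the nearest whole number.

Weights ∝ r²: footer 124² = 15376, chart 85² = 7225, image 78² = 6084, callout 71² = 5041; Σw = 33726.
x-moment: 15376·604 + 7225·1289 + 6084·693 + 5041·1031 = 28013612; centroid 28013612/33726 ≈ 830.62.
y-moment: 15376·558 + 7225·451 + 6084·557 + 5041·428 = 17384619; centroid 17384619/33726 ≈ 515.47.
Relative to (736, 329): Δ = (94.62, 186.47); |Δ| = √(94.62² + 186.47²) ≈ 209.10.

≈ 209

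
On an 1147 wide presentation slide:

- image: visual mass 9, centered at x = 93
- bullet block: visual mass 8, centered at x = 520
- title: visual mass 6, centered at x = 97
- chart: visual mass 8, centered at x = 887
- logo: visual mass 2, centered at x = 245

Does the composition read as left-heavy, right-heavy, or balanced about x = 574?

left-heavy

Σw = 9 + 8 + 6 + 8 + 2 = 33.
x-moment: 9·93 + 8·520 + 6·97 + 8·887 + 2·245 = 13165; centroid 13165/33 ≈ 398.94.
Since 398.9 is left of 574, the composition reads left-heavy.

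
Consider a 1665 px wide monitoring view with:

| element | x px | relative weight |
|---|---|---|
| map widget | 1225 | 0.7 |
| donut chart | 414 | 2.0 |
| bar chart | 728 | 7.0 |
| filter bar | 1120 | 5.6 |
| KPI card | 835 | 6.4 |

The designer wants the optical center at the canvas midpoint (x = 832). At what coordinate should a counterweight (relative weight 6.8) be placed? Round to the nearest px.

New total weight: (0.7 + 2.0 + 7.0 + 5.6 + 6.4) + 6.8 = 28.5.
x: target moment 28.5×832 = 23712.0; current 0.7·1225 + 2.0·414 + 7.0·728 + 5.6·1120 + 6.4·835 = 18397.5; the counterweight supplies 5314.5, so x = 5314.5/6.8 ≈ 781.54.

x ≈ 782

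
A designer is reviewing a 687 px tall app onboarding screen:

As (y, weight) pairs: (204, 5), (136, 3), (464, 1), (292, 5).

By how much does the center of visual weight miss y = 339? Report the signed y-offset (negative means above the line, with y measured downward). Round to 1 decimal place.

≈ -99.6 px

Total weight = 5 + 3 + 1 + 5 = 14.
Σw·y = 5·204 + 3·136 + 1·464 + 5·292 = 3352, so ȳ = 3352/14 ≈ 239.43.
Against y = 339, that's 239.43 − 339 = -99.57.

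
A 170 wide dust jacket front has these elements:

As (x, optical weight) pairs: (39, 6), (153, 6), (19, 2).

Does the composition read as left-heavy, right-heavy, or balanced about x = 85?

balanced

Total weight = 6 + 6 + 2 = 14.
x: (6·39 + 6·153 + 2·19) / 14 = 1190 / 14 ≈ 85.00
That equals the midline 85 — balanced.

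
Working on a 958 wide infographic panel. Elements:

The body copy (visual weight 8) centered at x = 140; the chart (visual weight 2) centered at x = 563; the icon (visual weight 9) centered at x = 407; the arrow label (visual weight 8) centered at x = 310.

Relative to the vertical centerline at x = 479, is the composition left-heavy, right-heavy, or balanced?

Weights sum to 8 + 2 + 9 + 8 = 27.
x-moment: 8·140 + 2·563 + 9·407 + 8·310 = 8389; centroid 8389/27 ≈ 310.70.
310.7 vs midline 479 → left-heavy.

left-heavy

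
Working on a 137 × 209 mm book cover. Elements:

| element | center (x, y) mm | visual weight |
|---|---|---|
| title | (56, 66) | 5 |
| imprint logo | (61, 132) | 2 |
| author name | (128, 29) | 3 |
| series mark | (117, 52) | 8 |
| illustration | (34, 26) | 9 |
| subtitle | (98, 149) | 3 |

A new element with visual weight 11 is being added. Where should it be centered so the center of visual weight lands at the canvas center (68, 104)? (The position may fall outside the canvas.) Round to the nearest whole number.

(42, 226)

New total weight: (5 + 2 + 3 + 8 + 9 + 3) + 11 = 41.
x: need Σw·x = 41·68 = 2788. Existing = 5·56 + 2·61 + 3·128 + 8·117 + 9·34 + 3·98 = 2322. Remainder 466 / 11 ≈ 42.36.
y: need Σw·y = 41·104 = 4264. Existing = 5·66 + 2·132 + 3·29 + 8·52 + 9·26 + 3·149 = 1778. Remainder 2486 / 11 ≈ 226.00.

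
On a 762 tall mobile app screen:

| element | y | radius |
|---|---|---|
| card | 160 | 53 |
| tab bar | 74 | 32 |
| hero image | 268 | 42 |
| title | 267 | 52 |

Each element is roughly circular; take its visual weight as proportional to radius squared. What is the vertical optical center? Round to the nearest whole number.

y ≈ 207

Weights ∝ r²: card 53² = 2809, tab bar 32² = 1024, hero image 42² = 1764, title 52² = 2704; Σw = 8301.
Σw·y = 2809·160 + 1024·74 + 1764·268 + 2704·267 = 1719936, so ȳ = 1719936/8301 ≈ 207.20.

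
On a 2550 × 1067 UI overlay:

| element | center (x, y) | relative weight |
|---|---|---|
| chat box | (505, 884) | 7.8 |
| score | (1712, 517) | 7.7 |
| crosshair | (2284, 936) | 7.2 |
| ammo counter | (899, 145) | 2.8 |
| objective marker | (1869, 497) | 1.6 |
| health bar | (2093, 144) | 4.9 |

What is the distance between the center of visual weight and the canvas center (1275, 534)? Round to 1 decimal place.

Total weight = 7.8 + 7.7 + 7.2 + 2.8 + 1.6 + 4.9 = 32.0.
x-moment: 7.8·505 + 7.7·1712 + 7.2·2284 + 2.8·899 + 1.6·1869 + 4.9·2093 = 49329.5; centroid 49329.5/32.0 ≈ 1541.55.
y-moment: 7.8·884 + 7.7·517 + 7.2·936 + 2.8·145 + 1.6·497 + 4.9·144 = 19522.1; centroid 19522.1/32.0 ≈ 610.07.
From (1275, 534): dx = 266.55, dy = 76.07, so the distance is √(dx²+dy²) ≈ 277.19.

≈ 277.2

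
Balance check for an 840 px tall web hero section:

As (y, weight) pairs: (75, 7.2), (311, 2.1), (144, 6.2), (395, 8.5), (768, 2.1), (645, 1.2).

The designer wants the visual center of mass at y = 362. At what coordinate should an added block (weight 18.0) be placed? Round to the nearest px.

y ≈ 476

After adding the added block, total weight = 7.2 + 2.1 + 6.2 + 8.5 + 2.1 + 1.2 + 18.0 = 45.3.
y: need Σw·y = 45.3·362 = 16398.6. Existing = 7.2·75 + 2.1·311 + 6.2·144 + 8.5·395 + 2.1·768 + 1.2·645 = 7830.2. Remainder 8568.4 / 18.0 ≈ 476.02.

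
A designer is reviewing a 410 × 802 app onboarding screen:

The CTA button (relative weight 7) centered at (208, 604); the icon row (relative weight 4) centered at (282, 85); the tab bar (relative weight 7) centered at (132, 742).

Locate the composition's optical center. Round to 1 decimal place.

(194.9, 542.3)

Σw = 7 + 4 + 7 = 18.
x: (7·208 + 4·282 + 7·132) / 18 = 3508 / 18 ≈ 194.89
y: (7·604 + 4·85 + 7·742) / 18 = 9762 / 18 ≈ 542.33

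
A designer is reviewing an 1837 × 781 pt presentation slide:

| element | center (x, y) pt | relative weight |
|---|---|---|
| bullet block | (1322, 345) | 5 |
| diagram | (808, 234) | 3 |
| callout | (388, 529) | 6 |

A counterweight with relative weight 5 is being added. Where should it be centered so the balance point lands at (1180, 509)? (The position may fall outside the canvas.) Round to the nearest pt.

(2212, 814)

New total weight: (5 + 3 + 6) + 5 = 19.
x: target moment 19×1180 = 22420; current 5·1322 + 3·808 + 6·388 = 11362; the counterweight supplies 11058, so x = 11058/5 ≈ 2211.60.
y: target moment 19×509 = 9671; current 5·345 + 3·234 + 6·529 = 5601; the counterweight supplies 4070, so y = 4070/5 ≈ 814.00.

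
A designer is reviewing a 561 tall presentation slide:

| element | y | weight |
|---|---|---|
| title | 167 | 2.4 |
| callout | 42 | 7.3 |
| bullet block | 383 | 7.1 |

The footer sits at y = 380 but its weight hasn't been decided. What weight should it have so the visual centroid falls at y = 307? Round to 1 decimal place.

Existing Σw = 16.8 (2.4 + 7.3 + 7.1); existing moment 2.4·167 + 7.3·42 + 7.1·383 = 3426.7.
Balance at y = 307 requires (3426.7 + w·380) / (16.8 + w) = 307.
So w = (307·16.8 − 3426.7)/(380 − 307) = 1730.9/73 ≈ 23.71.

w ≈ 23.7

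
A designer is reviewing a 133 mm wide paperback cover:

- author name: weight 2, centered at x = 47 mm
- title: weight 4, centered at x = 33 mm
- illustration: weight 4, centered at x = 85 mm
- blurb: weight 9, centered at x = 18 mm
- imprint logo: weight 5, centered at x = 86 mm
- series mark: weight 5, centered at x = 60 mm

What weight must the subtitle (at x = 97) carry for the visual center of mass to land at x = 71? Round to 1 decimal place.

Known weights sum to 2 + 4 + 4 + 9 + 5 + 5 = 29; their moment is 2·47 + 4·33 + 4·85 + 9·18 + 5·86 + 5·60 = 1458.
Set Σw·x/Σw = 71: (1458 + 97w) = 71·(29 + w).
Solving: w = (71·29 − 1458) / (97 − 71) = 601 / 26 ≈ 23.12.

w ≈ 23.1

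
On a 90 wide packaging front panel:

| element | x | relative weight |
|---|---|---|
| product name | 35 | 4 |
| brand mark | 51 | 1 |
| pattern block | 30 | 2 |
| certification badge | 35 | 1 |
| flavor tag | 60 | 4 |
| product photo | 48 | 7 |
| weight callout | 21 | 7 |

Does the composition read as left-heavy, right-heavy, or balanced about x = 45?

left-heavy

Weights sum to 4 + 1 + 2 + 1 + 4 + 7 + 7 = 26.
Σw·x = 1009; x̄ = 1009/26 ≈ 38.81.
38.8 vs midline 45 → left-heavy.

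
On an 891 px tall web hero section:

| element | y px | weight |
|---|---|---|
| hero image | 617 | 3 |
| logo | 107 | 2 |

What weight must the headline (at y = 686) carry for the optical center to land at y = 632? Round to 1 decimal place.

Known weights sum to 3 + 2 = 5; their moment is 3·617 + 2·107 = 2065.
Set Σw·y/Σw = 632: (2065 + 686w) = 632·(5 + w).
Rearranging, w·(686 − 632) = 632·5 − 2065 = 1095, so w ≈ 1095/54 = 20.28.

w ≈ 20.3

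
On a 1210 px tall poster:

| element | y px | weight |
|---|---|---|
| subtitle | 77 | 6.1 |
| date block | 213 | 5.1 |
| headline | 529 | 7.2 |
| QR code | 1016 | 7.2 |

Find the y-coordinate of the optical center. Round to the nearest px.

Total weight = 6.1 + 5.1 + 7.2 + 7.2 = 25.6.
y-moment: 6.1·77 + 5.1·213 + 7.2·529 + 7.2·1016 = 12680.0; centroid 12680.0/25.6 ≈ 495.31.

y ≈ 495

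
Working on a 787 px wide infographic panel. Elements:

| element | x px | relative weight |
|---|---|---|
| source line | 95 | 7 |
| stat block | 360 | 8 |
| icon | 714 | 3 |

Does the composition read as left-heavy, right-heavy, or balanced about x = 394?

left-heavy

Σw = 7 + 8 + 3 = 18.
x-moment: 7·95 + 8·360 + 3·714 = 5687; centroid 5687/18 ≈ 315.94.
Since 315.9 is left of 394, the composition reads left-heavy.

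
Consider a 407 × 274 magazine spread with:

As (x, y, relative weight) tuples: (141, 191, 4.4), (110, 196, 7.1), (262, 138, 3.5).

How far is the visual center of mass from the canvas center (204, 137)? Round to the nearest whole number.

≈ 66

Σw = 4.4 + 7.1 + 3.5 = 15.0.
Σw·x = 4.4·141 + 7.1·110 + 3.5·262 = 2318.4, so x̄ = 2318.4/15.0 ≈ 154.56.
Σw·y = 4.4·191 + 7.1·196 + 3.5·138 = 2715.0, so ȳ = 2715.0/15.0 ≈ 181.00.
From (204, 137): dx = -49.44, dy = 44.00, so the distance is √(dx²+dy²) ≈ 66.18.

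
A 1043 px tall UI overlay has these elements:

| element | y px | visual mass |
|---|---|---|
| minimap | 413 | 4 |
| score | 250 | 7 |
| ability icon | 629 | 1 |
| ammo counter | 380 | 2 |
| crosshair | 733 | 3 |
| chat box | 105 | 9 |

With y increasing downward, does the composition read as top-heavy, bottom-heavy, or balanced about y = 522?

Σw = 4 + 7 + 1 + 2 + 3 + 9 = 26.
y: (4·413 + 7·250 + 1·629 + 2·380 + 3·733 + 9·105) / 26 = 7935 / 26 ≈ 305.19
305.2 vs midline 522 → top-heavy.

top-heavy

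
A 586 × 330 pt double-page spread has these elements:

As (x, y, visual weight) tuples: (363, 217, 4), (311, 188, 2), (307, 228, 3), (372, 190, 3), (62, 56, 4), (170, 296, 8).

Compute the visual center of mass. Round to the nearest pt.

Σw = 4 + 2 + 3 + 3 + 4 + 8 = 24.
x: (4·363 + 2·311 + 3·307 + 3·372 + 4·62 + 8·170) / 24 = 5719 / 24 ≈ 238.29
y: (4·217 + 2·188 + 3·228 + 3·190 + 4·56 + 8·296) / 24 = 5090 / 24 ≈ 212.08

(238, 212)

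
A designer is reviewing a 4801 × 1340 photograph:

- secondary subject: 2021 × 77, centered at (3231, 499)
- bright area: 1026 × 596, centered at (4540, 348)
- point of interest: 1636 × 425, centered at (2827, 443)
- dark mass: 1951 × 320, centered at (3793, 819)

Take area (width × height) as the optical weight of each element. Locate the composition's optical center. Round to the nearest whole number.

Taking area as weight: secondary subject 2021·77 = 155617, bright area 1026·596 = 611496, point of interest 1636·425 = 695300, dark mass 1951·320 = 624320. Sum 2086733.
x: (155617·3231 + 611496·4540 + 695300·2827 + 624320·3793) / 2086733 = 7612649227 / 2086733 ≈ 3648.12
y: (155617·499 + 611496·348 + 695300·443 + 624320·819) / 2086733 = 1109789471 / 2086733 ≈ 531.83

(3648, 532)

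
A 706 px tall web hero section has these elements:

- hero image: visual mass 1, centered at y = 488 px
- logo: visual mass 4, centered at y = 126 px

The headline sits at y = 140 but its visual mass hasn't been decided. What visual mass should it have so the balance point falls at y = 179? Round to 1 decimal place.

w ≈ 2.5

Fixed elements: Σw = 1 + 4 = 5, Σw·y = 1·488 + 4·126 = 992.
For the centroid to hit 179: (992 + w·140) / (5 + w) = 179.
Solving: w = (179·5 − 992) / (140 − 179) = -97 / -39 ≈ 2.49.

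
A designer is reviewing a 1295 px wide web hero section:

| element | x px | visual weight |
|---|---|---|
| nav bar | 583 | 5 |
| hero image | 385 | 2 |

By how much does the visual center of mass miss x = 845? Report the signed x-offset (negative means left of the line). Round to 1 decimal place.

Total weight = 5 + 2 = 7.
Σw·x = 5·583 + 2·385 = 3685, so x̄ = 3685/7 ≈ 526.43.
Offset from x = 845: 526.43 − 845 ≈ -318.57.

≈ -318.6 px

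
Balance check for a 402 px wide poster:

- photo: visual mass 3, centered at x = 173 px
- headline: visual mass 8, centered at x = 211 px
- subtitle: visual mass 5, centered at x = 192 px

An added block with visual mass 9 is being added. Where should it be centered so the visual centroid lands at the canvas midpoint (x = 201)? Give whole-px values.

x ≈ 206

New total weight: (3 + 8 + 5) + 9 = 25.
x: need Σw·x = 25·201 = 5025. Existing = 3·173 + 8·211 + 5·192 = 3167. Remainder 1858 / 9 ≈ 206.44.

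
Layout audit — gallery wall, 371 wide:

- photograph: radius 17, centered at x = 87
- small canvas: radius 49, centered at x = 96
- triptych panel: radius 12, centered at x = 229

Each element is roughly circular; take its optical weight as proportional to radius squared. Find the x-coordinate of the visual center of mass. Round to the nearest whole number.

x ≈ 102

Weights ∝ r²: photograph 17² = 289, small canvas 49² = 2401, triptych panel 12² = 144; Σw = 2834.
Σw·x = 289·87 + 2401·96 + 144·229 = 288615, so x̄ = 288615/2834 ≈ 101.84.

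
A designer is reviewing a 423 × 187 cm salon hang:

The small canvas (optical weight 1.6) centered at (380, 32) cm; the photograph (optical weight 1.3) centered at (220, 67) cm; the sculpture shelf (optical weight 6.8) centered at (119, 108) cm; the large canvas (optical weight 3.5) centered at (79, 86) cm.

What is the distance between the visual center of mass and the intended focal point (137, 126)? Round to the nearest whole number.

Weights sum to 1.6 + 1.3 + 6.8 + 3.5 = 13.2.
x: (1.6·380 + 1.3·220 + 6.8·119 + 3.5·79) / 13.2 = 1979.7 / 13.2 ≈ 149.98
y: (1.6·32 + 1.3·67 + 6.8·108 + 3.5·86) / 13.2 = 1173.7 / 13.2 ≈ 88.92
Relative to (137, 126): Δ = (12.98, -37.08); |Δ| = √(12.98² + -37.08²) ≈ 39.29.

≈ 39 cm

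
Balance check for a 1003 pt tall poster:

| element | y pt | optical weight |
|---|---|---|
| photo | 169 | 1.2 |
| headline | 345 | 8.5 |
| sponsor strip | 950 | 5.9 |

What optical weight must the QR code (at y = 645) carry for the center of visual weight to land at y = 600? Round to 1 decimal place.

Existing Σw = 15.6 (1.2 + 8.5 + 5.9); existing moment 1.2·169 + 8.5·345 + 5.9·950 = 8740.3.
For the centroid to hit 600: (8740.3 + w·645) / (15.6 + w) = 600.
Rearranging, w·(645 − 600) = 600·15.6 − 8740.3 = 619.7, so w ≈ 619.7/45 = 13.77.

w ≈ 13.8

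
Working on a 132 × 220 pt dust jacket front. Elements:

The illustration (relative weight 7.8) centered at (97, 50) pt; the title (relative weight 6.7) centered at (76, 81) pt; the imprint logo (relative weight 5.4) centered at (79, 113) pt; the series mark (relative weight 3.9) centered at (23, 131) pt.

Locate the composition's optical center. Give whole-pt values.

(75, 86)

Σw = 7.8 + 6.7 + 5.4 + 3.9 = 23.8.
x: (7.8·97 + 6.7·76 + 5.4·79 + 3.9·23) / 23.8 = 1782.1 / 23.8 ≈ 74.88
y: (7.8·50 + 6.7·81 + 5.4·113 + 3.9·131) / 23.8 = 2053.8 / 23.8 ≈ 86.29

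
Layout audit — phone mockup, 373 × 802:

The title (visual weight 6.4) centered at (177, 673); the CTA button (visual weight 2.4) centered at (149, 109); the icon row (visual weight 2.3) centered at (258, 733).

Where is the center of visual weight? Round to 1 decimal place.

Total weight = 6.4 + 2.4 + 2.3 = 11.1.
x: (6.4·177 + 2.4·149 + 2.3·258) / 11.1 = 2083.8 / 11.1 ≈ 187.73
y: (6.4·673 + 2.4·109 + 2.3·733) / 11.1 = 6254.7 / 11.1 ≈ 563.49

(187.7, 563.5)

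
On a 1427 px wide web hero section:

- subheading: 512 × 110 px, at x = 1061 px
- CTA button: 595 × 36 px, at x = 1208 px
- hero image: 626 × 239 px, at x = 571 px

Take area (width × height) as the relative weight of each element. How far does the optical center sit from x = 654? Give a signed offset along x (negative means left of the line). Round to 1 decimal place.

Areas → weights: subheading 512·110 = 56320, CTA button 595·36 = 21420, hero image 626·239 = 149614; Σw = 227354.
x: (56320·1061 + 21420·1208 + 149614·571) / 227354 = 171060474 / 227354 ≈ 752.40
Difference: 752.40 − 654 ≈ 98.40.

≈ 98.4 px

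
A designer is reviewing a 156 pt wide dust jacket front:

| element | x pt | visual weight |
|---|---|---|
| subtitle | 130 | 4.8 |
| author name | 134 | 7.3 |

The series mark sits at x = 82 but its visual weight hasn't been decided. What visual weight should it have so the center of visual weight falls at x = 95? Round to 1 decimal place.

Fixed elements: Σw = 4.8 + 7.3 = 12.1, Σw·x = 4.8·130 + 7.3·134 = 1602.2.
For the centroid to hit 95: (1602.2 + w·82) / (12.1 + w) = 95.
Solving: w = (95·12.1 − 1602.2) / (82 − 95) = -452.7 / -13 ≈ 34.82.

w ≈ 34.8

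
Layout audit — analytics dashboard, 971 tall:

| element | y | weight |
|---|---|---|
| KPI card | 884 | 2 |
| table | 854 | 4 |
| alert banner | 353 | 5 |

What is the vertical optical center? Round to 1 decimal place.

y ≈ 631.7

Σw = 2 + 4 + 5 = 11.
Σw·y = 2·884 + 4·854 + 5·353 = 6949, so ȳ = 6949/11 ≈ 631.73.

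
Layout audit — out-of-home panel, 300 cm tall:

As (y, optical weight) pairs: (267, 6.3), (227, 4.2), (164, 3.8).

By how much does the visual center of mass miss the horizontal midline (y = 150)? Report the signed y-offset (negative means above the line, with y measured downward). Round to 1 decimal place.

≈ 77.9 cm

Weights sum to 6.3 + 4.2 + 3.8 = 14.3.
Σw·y = 6.3·267 + 4.2·227 + 3.8·164 = 3258.7, so ȳ = 3258.7/14.3 ≈ 227.88.
Against y = 150, that's 227.88 − 150 = 77.88.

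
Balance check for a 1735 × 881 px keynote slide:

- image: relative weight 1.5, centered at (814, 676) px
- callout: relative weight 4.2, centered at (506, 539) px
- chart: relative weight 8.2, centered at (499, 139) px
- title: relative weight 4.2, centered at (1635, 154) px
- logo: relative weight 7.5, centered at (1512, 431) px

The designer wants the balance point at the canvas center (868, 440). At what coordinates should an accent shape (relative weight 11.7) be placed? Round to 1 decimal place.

(575.3, 693.6)

New total weight: (1.5 + 4.2 + 8.2 + 4.2 + 7.5) + 11.7 = 37.3.
Along x: (25645.0 + 11.7·x) / 37.3 = 868 (existing moment 1.5·814 + 4.2·506 + 8.2·499 + 4.2·1635 + 7.5·1512 = 25645.0) ⇒ x = (32376.4 − 25645.0) / 11.7 ≈ 575.33.
Along y: (8296.9 + 11.7·y) / 37.3 = 440 (existing moment 1.5·676 + 4.2·539 + 8.2·139 + 4.2·154 + 7.5·431 = 8296.9) ⇒ y = (16412.0 − 8296.9) / 11.7 ≈ 693.60.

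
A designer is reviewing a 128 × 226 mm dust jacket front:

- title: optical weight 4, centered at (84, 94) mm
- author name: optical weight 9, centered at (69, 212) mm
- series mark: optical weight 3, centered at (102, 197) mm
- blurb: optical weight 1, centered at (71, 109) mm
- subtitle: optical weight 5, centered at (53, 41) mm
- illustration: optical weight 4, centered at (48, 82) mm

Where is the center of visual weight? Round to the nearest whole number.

Total weight = 4 + 9 + 3 + 1 + 5 + 4 = 26.
x: (4·84 + 9·69 + 3·102 + 1·71 + 5·53 + 4·48) / 26 = 1791 / 26 ≈ 68.88
y: (4·94 + 9·212 + 3·197 + 1·109 + 5·41 + 4·82) / 26 = 3517 / 26 ≈ 135.27

(69, 135)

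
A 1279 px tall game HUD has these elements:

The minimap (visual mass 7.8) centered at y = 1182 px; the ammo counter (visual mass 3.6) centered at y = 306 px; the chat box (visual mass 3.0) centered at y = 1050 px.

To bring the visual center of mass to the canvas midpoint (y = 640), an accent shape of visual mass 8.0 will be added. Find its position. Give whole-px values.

y ≈ 108

After adding the accent shape, total weight = 7.8 + 3.6 + 3.0 + 8.0 = 22.4.
Along y: (13471.2 + 8.0·y) / 22.4 = 640 (existing moment 7.8·1182 + 3.6·306 + 3.0·1050 = 13471.2) ⇒ y = (14336.0 − 13471.2) / 8.0 ≈ 108.10.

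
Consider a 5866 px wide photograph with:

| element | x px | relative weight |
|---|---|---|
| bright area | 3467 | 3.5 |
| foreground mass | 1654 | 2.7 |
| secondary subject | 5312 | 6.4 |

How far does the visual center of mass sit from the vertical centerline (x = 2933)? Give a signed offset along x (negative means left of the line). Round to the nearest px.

Total weight = 3.5 + 2.7 + 6.4 = 12.6.
x: (3.5·3467 + 2.7·1654 + 6.4·5312) / 12.6 = 50597.1 / 12.6 ≈ 4015.64
Against x = 2933, that's 4015.64 − 2933 = 1082.64.

≈ 1083 px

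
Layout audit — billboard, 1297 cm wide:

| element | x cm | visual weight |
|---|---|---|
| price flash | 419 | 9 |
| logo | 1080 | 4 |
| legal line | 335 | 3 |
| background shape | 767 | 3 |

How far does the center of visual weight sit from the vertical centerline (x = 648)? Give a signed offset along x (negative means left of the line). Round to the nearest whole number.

≈ -48 cm

Weights sum to 9 + 4 + 3 + 3 = 19.
Σw·x = 9·419 + 4·1080 + 3·335 + 3·767 = 11397, so x̄ = 11397/19 ≈ 599.84.
Difference: 599.84 − 648 ≈ -48.16.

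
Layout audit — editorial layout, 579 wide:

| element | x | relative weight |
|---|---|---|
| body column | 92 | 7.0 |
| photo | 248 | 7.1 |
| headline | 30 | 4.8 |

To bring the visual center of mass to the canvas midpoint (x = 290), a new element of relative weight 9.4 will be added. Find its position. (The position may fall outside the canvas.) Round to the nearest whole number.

x ≈ 602

New total weight: (7.0 + 7.1 + 4.8) + 9.4 = 28.3.
x: target moment 28.3×290 = 8207.0; current 7.0·92 + 7.1·248 + 4.8·30 = 2548.8; the new element supplies 5658.2, so x = 5658.2/9.4 ≈ 601.94.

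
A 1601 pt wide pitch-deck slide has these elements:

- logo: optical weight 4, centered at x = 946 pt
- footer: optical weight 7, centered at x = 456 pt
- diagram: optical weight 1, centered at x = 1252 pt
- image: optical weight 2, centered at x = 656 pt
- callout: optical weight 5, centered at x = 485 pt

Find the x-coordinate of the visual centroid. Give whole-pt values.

Weights sum to 4 + 7 + 1 + 2 + 5 = 19.
Σw·x = 4·946 + 7·456 + 1·1252 + 2·656 + 5·485 = 11965, so x̄ = 11965/19 ≈ 629.74.

x ≈ 630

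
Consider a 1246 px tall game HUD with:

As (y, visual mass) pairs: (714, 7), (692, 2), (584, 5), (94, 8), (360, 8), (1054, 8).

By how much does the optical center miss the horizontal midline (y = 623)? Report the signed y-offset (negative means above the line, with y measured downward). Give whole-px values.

Σw = 7 + 2 + 5 + 8 + 8 + 8 = 38.
Σw·y = 21366; ȳ = 21366/38 ≈ 562.26.
Against y = 623, that's 562.26 − 623 = -60.74.

≈ -61 px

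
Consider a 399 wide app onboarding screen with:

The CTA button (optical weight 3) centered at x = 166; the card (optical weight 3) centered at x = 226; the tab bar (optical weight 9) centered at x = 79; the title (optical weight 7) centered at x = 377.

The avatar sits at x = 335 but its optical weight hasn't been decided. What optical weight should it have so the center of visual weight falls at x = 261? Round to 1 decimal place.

Existing Σw = 22 (3 + 3 + 9 + 7); existing moment 3·166 + 3·226 + 9·79 + 7·377 = 4526.
Balance at x = 261 requires (4526 + w·335) / (22 + w) = 261.
So w = (261·22 − 4526)/(335 − 261) = 1216/74 ≈ 16.43.

w ≈ 16.4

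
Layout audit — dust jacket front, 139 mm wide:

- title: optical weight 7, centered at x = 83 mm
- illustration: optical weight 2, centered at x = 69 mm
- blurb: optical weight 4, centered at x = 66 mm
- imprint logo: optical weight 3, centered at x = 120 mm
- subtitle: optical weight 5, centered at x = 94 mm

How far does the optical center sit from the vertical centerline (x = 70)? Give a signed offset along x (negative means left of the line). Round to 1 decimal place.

≈ 16.3 mm

Total weight = 7 + 2 + 4 + 3 + 5 = 21.
x: (7·83 + 2·69 + 4·66 + 3·120 + 5·94) / 21 = 1813 / 21 ≈ 86.33
Offset from x = 70: 86.33 − 70 ≈ 16.33.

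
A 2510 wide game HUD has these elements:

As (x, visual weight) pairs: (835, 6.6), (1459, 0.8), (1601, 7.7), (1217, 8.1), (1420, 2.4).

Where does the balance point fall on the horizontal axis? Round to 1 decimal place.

x ≈ 1260.6

Total weight = 6.6 + 0.8 + 7.7 + 8.1 + 2.4 = 25.6.
x-moment: 6.6·835 + 0.8·1459 + 7.7·1601 + 8.1·1217 + 2.4·1420 = 32271.6; centroid 32271.6/25.6 ≈ 1260.61.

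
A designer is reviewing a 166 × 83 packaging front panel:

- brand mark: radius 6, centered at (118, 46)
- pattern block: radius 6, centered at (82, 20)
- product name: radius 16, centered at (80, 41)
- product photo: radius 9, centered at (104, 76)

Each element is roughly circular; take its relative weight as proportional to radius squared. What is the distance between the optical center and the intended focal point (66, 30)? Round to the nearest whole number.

Weights ∝ r²: brand mark 6² = 36, pattern block 6² = 36, product name 16² = 256, product photo 9² = 81; Σw = 409.
x-moment: 36·118 + 36·82 + 256·80 + 81·104 = 36104; centroid 36104/409 ≈ 88.27.
y-moment: 36·46 + 36·20 + 256·41 + 81·76 = 19028; centroid 19028/409 ≈ 46.52.
From (66, 30): dx = 22.27, dy = 16.52, so the distance is √(dx²+dy²) ≈ 27.73.

≈ 28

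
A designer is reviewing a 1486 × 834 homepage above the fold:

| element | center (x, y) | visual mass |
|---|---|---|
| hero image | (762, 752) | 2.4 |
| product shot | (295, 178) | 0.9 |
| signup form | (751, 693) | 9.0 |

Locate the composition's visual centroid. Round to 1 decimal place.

(719.8, 666.8)

Weights sum to 2.4 + 0.9 + 9.0 = 12.3.
x: (2.4·762 + 0.9·295 + 9.0·751) / 12.3 = 8853.3 / 12.3 ≈ 719.78
y: (2.4·752 + 0.9·178 + 9.0·693) / 12.3 = 8202.0 / 12.3 ≈ 666.83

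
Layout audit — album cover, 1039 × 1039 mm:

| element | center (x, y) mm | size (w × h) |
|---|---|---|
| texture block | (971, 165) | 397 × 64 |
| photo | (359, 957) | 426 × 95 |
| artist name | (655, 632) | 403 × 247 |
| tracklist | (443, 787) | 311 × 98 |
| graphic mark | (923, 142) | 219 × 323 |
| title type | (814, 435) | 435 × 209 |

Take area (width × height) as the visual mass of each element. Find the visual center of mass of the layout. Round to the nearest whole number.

(719, 502)

Taking area as weight: texture block 397·64 = 25408, photo 426·95 = 40470, artist name 403·247 = 99541, tracklist 311·98 = 30478, graphic mark 219·323 = 70737, title type 435·209 = 90915. Sum 357549.
x: moment 257196068 / weight 357549 ≈ 719.33
Σw·y = 179410887; ȳ = 179410887/357549 ≈ 501.78.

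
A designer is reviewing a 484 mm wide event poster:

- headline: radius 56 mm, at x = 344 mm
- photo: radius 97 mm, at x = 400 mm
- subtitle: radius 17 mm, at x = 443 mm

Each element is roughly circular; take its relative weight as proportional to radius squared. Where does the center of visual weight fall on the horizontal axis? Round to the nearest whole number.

x ≈ 387

Weights ∝ r²: headline 56² = 3136, photo 97² = 9409, subtitle 17² = 289; Σw = 12834.
x: (3136·344 + 9409·400 + 289·443) / 12834 = 4970411 / 12834 ≈ 387.28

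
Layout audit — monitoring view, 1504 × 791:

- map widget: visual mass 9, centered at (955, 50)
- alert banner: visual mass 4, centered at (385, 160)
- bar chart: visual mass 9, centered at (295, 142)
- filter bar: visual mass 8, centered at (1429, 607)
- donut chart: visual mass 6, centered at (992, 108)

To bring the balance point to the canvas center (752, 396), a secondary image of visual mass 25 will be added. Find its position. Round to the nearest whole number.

(628, 651)

With the secondary image, Σw becomes 9 + 4 + 9 + 8 + 6 + 25 = 61.
x: need Σw·x = 61·752 = 45872. Existing = 9·955 + 4·385 + 9·295 + 8·1429 + 6·992 = 30174. Remainder 15698 / 25 ≈ 627.92.
y: need Σw·y = 61·396 = 24156. Existing = 9·50 + 4·160 + 9·142 + 8·607 + 6·108 = 7872. Remainder 16284 / 25 ≈ 651.36.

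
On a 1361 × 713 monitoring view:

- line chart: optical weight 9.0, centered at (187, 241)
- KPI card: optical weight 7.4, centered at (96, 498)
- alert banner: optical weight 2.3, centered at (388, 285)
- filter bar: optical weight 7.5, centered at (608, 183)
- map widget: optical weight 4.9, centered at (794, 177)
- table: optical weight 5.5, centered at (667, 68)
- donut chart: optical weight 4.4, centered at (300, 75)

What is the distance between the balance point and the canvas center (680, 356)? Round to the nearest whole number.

≈ 300

Total weight = 9.0 + 7.4 + 2.3 + 7.5 + 4.9 + 5.5 + 4.4 = 41.0.
x: moment 16724.9 / weight 41.0 ≈ 407.92
Σw·y = 9453.5; ȳ = 9453.5/41.0 ≈ 230.57.
From (680, 356): dx = -272.08, dy = -125.43, so the distance is √(dx²+dy²) ≈ 299.59.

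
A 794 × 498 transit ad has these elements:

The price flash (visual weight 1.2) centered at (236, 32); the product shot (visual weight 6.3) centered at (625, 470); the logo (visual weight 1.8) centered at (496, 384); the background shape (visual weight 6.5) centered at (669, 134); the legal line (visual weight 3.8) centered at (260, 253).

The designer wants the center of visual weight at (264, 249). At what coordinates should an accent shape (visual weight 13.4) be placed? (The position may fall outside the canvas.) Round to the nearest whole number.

New total weight: (1.2 + 6.3 + 1.8 + 6.5 + 3.8) + 13.4 = 33.0.
Along x: (10450.0 + 13.4·x) / 33.0 = 264 (existing moment 1.2·236 + 6.3·625 + 1.8·496 + 6.5·669 + 3.8·260 = 10450.0) ⇒ x = (8712.0 − 10450.0) / 13.4 ≈ -129.70.
Along y: (5523.0 + 13.4·y) / 33.0 = 249 (existing moment 1.2·32 + 6.3·470 + 1.8·384 + 6.5·134 + 3.8·253 = 5523.0) ⇒ y = (8217.0 − 5523.0) / 13.4 ≈ 201.04.

(-130, 201)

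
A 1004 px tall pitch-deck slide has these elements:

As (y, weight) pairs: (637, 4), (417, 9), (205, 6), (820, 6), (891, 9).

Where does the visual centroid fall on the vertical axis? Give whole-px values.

Σw = 4 + 9 + 6 + 6 + 9 = 34.
y: (4·637 + 9·417 + 6·205 + 6·820 + 9·891) / 34 = 20470 / 34 ≈ 602.06

y ≈ 602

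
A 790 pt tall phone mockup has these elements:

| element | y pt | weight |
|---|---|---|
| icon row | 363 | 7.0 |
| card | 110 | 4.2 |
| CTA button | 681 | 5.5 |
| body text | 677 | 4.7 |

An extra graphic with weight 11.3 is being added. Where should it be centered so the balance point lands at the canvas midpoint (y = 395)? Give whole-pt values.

With the extra graphic, Σw becomes 7.0 + 4.2 + 5.5 + 4.7 + 11.3 = 32.7.
y: target moment 32.7×395 = 12916.5; current 7.0·363 + 4.2·110 + 5.5·681 + 4.7·677 = 9930.4; the extra graphic supplies 2986.1, so y = 2986.1/11.3 ≈ 264.26.

y ≈ 264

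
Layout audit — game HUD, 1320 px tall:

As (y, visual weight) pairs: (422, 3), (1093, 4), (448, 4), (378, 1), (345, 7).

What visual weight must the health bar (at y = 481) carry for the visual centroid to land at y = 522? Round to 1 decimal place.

Fixed elements: Σw = 3 + 4 + 4 + 1 + 7 = 19, Σw·y = 3·422 + 4·1093 + 4·448 + 1·378 + 7·345 = 10223.
Balance at y = 522 requires (10223 + w·481) / (19 + w) = 522.
Solving: w = (522·19 − 10223) / (481 − 522) = -305 / -41 ≈ 7.44.

w ≈ 7.4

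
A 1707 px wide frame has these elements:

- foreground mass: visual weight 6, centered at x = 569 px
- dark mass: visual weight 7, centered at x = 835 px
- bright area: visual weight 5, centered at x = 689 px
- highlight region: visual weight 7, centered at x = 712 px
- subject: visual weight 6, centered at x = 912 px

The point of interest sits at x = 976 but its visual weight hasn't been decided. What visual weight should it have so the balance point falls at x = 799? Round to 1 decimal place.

Known weights sum to 6 + 7 + 5 + 7 + 6 = 31; their moment is 6·569 + 7·835 + 5·689 + 7·712 + 6·912 = 23160.
Set Σw·x/Σw = 799: (23160 + 976w) = 799·(31 + w).
Solving: w = (799·31 − 23160) / (976 − 799) = 1609 / 177 ≈ 9.09.

w ≈ 9.1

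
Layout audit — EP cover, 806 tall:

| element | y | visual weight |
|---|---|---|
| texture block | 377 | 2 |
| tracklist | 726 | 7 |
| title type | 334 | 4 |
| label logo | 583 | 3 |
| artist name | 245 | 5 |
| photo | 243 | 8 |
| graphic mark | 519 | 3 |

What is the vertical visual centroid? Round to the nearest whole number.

y ≈ 426

Total weight = 2 + 7 + 4 + 3 + 5 + 8 + 3 = 32.
y: (2·377 + 7·726 + 4·334 + 3·583 + 5·245 + 8·243 + 3·519) / 32 = 13647 / 32 ≈ 426.47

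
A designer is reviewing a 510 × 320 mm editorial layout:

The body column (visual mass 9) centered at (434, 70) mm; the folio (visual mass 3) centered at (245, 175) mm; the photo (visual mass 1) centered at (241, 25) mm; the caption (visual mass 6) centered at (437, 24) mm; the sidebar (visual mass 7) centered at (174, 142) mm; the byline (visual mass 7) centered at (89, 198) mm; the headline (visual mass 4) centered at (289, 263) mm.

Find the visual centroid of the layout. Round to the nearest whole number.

(284, 129)

Total weight = 9 + 3 + 1 + 6 + 7 + 7 + 4 = 37.
Σw·x = 10501; x̄ = 10501/37 ≈ 283.81.
y: moment 4756 / weight 37 ≈ 128.54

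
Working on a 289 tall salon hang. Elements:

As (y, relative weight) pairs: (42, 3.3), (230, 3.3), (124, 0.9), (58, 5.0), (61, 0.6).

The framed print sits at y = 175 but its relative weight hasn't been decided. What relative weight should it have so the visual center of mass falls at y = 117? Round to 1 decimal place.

Existing Σw = 13.1 (3.3 + 3.3 + 0.9 + 5.0 + 0.6); existing moment 3.3·42 + 3.3·230 + 0.9·124 + 5.0·58 + 0.6·61 = 1335.8.
Balance at y = 117 requires (1335.8 + w·175) / (13.1 + w) = 117.
So w = (117·13.1 − 1335.8)/(175 − 117) = 196.9/58 ≈ 3.39.

w ≈ 3.4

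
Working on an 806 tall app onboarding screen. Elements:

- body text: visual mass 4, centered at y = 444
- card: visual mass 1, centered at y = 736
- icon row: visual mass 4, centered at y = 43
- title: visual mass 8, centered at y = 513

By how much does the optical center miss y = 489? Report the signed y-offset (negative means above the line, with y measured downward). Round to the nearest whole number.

≈ -90

Σw = 4 + 1 + 4 + 8 = 17.
Σw·y = 4·444 + 1·736 + 4·43 + 8·513 = 6788, so ȳ = 6788/17 ≈ 399.29.
Against y = 489, that's 399.29 − 489 = -89.71.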